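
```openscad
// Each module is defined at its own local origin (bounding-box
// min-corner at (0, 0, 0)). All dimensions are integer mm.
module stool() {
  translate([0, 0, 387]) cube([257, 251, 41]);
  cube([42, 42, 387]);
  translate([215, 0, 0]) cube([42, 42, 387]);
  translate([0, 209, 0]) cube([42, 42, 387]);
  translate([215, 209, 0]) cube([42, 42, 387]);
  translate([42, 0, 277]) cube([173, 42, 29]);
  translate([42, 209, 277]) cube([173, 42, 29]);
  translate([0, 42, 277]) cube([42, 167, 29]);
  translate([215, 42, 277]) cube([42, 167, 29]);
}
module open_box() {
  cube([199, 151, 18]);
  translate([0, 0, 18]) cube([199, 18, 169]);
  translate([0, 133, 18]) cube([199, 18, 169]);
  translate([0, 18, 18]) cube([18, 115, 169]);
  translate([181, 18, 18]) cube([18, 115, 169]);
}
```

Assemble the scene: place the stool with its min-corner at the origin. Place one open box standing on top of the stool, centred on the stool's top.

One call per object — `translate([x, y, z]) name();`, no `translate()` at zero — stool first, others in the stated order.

stool();
translate([29, 50, 428]) open_box();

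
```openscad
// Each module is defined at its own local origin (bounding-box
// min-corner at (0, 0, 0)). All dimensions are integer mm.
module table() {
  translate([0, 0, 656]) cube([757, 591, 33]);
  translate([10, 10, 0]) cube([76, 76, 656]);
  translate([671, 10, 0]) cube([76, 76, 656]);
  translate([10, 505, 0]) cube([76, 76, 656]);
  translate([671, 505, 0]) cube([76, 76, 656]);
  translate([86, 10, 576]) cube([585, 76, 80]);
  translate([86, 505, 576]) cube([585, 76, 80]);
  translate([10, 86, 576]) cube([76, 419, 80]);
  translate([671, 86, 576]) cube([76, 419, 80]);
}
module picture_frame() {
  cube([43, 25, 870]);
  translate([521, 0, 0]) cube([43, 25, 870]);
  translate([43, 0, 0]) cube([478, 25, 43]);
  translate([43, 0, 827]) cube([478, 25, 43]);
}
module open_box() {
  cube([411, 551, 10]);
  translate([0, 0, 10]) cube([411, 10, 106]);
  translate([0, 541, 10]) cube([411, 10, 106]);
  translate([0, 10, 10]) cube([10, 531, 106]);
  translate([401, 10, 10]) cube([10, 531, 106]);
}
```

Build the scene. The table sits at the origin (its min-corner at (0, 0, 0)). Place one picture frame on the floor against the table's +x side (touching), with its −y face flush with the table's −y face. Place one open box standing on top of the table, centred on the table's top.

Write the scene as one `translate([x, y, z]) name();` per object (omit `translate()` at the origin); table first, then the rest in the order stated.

table();
translate([757, 0, 0]) picture_frame();
translate([173, 20, 689]) open_box();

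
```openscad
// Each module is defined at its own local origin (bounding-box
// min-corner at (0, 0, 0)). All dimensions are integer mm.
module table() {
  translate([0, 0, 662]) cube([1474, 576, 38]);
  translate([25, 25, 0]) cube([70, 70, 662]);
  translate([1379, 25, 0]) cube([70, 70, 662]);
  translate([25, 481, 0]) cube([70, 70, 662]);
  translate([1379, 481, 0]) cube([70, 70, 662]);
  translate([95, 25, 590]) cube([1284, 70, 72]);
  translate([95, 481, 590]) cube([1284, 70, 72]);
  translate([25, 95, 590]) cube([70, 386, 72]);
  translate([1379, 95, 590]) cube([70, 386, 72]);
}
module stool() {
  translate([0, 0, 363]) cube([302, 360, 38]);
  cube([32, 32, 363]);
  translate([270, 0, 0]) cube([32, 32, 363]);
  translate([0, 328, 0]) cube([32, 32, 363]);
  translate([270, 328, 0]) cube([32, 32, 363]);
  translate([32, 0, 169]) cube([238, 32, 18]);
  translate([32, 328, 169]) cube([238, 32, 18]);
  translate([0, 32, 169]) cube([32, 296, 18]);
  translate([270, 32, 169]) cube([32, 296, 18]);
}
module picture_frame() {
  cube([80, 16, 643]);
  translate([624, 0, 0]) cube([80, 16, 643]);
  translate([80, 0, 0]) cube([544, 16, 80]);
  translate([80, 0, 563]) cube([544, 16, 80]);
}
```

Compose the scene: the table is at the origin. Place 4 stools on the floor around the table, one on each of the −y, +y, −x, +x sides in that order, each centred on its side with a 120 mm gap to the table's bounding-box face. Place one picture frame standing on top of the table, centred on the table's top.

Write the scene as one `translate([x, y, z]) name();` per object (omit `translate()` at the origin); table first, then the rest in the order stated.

table();
translate([586, -480, 0]) stool();
translate([586, 696, 0]) stool();
translate([-422, 108, 0]) stool();
translate([1594, 108, 0]) stool();
translate([385, 280, 700]) picture_frame();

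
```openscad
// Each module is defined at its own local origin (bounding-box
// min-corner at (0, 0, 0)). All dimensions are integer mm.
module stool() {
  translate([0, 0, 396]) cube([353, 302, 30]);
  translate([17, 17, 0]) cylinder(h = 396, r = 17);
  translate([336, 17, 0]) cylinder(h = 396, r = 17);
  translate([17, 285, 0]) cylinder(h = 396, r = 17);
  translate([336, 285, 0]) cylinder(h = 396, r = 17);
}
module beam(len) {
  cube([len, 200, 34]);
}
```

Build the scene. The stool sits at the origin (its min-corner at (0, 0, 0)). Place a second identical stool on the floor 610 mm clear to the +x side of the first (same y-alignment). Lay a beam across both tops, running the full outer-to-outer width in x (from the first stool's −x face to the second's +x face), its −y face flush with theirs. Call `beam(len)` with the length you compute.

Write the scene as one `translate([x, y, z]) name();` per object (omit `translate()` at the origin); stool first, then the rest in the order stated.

stool();
translate([963, 0, 0]) stool();
translate([0, 0, 426]) beam(1316);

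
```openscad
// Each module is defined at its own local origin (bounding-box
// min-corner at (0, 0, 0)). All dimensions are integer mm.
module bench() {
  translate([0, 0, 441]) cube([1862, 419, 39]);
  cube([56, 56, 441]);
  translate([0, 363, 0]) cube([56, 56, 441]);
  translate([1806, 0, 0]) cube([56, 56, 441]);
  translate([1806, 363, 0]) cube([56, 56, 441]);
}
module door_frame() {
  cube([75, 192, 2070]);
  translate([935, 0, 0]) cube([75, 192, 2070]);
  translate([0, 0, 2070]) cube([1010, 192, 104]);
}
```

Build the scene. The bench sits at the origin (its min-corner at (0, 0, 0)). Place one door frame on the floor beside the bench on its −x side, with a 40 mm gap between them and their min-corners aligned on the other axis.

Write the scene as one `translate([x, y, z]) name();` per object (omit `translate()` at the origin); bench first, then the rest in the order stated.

bench();
translate([-1050, 0, 0]) door_frame();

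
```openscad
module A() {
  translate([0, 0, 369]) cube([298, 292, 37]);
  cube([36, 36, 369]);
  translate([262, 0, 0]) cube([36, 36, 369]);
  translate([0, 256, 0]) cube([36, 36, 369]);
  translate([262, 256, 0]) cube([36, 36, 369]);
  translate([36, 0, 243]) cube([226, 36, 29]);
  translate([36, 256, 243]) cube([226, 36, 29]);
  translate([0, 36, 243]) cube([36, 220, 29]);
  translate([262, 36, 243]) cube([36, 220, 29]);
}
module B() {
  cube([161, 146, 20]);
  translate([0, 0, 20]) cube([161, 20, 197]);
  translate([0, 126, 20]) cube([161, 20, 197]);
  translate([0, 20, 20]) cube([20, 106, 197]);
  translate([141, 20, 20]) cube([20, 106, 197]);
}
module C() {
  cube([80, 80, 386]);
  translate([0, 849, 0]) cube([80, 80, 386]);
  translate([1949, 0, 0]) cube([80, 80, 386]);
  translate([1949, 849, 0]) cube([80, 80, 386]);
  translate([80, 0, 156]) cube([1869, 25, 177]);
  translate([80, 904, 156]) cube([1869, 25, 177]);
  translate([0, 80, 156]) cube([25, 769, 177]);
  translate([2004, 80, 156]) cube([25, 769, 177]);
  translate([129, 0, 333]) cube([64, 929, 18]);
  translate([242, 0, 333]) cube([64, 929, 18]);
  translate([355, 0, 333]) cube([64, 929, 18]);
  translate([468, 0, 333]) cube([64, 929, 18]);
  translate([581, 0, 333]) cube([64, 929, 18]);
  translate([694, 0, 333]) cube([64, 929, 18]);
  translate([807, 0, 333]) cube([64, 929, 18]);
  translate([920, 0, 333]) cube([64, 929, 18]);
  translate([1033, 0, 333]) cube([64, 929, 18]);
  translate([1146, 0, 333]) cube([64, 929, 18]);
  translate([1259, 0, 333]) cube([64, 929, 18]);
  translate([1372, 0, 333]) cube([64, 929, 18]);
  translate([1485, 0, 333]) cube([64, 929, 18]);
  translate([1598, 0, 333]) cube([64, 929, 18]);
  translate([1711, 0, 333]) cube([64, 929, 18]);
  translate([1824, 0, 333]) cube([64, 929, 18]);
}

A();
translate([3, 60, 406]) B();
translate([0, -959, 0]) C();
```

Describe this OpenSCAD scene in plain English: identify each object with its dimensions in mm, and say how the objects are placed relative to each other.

A is a four-legged stool. The seat is a 298×292×37 mm slab whose top surface is at z = 406 mm; four square legs, each 36×36 mm in cross-section, run from the floor (z = 0) to the underside of the seat, each flush with a corner of the seat. Four stretchers, 36 mm wide and 29 mm tall, connect adjacent legs with their undersides at z = 243 mm, each running between the inner faces of the legs it joins and aligned with the legs' outer faces on the other axis.

B is an open storage box with external size 161×146×217 mm and wall thickness 20 mm (the base is also 20 mm thick). The base covers the whole footprint; the four walls stand on the base, with the y-facing walls full-width and the x-facing walls fitting between their inner faces.

C is a bed frame 2029 mm long (x) by 929 mm wide (y). Four 80×80 mm corner posts, 386 mm tall, at the corners of the footprint. Four rails of 25 mm thickness and 177 mm height run between adjacent posts with their undersides at z = 156 mm, their outer faces flush with the outside of the frame (the two x-running rails run between the posts' inner faces; the two y-running rails run between the posts' inner faces). 16 slats, each 64 mm wide (x) and 18 mm thick, lie across the top of the two x-running rails, running the full 929 mm width of the frame in y; the slats are evenly spaced along x between the inner faces of the end posts with equal gaps (rounded down to the nearest mm) at the −x end and between each pair — any rounding remainder accumulates at the +x end.

The open box is on top of the stool. The bed frame is on the floor beside the stool on its −y side.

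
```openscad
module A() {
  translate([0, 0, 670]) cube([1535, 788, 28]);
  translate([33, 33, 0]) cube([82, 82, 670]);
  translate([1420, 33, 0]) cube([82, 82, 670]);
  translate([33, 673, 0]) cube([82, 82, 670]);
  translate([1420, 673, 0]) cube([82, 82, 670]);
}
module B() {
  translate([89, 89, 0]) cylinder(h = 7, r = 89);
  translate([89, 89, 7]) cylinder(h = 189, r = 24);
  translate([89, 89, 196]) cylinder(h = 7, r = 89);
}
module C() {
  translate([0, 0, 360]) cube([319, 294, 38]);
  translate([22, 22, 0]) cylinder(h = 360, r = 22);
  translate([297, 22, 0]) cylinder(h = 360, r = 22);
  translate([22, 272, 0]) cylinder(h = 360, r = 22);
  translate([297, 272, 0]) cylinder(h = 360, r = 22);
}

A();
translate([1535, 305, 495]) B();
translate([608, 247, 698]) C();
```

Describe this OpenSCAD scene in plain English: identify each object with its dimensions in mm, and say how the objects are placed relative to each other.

A is a table: top 1535 mm (x) × 788 mm (y), 28 mm thick, upper face at z = 698 mm, on four 82×82 mm square legs, each inset 33 mm from the nearest pair of top edges, running from z = 0 to the bottom of the top.

B is a spool: two coaxial disc flanges of radius 89 mm and thickness 7 mm, joined by a core cylinder of radius 24 mm and height 189 mm. The lower flange rests on z = 0 and the three cylinders share a vertical axis.

C is a simple wooden stool: a rectangular seat 319 mm (x) by 294 mm (y), 38 mm thick, top face at z = 398 mm, on four round legs, each 44 mm in diameter. The legs rest on z = 0, each leg's axis is inset half a diameter from the nearest pair of seat edges (so the leg's bounding box is flush with the corner).

The spool is beside the table with their tops flush at z = 698. The stool is on top of the table, centred.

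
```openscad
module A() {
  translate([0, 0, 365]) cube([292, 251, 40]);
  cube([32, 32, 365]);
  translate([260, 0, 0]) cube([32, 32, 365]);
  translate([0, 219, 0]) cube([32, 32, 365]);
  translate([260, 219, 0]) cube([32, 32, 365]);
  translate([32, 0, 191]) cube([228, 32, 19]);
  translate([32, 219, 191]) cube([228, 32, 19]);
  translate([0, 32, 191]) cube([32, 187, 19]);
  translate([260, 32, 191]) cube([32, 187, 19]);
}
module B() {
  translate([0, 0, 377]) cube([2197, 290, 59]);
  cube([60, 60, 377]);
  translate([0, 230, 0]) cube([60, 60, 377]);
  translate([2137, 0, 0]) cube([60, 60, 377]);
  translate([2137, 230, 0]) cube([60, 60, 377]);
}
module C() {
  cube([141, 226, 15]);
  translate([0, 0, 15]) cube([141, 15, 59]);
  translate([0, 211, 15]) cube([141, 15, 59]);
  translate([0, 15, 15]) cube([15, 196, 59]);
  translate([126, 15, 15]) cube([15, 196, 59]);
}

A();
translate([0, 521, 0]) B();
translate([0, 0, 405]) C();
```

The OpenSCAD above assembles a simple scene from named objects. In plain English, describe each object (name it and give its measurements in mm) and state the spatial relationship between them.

A is a four-legged stool. The seat is 292×251 mm, 40 mm thick, top at z = 405 mm. It stands on four square legs, each 32×32 mm in cross-section, from z = 0 to the seat underside, each flush with a corner of the seat. Four stretchers, 32 mm wide and 19 mm tall, connect adjacent legs with their undersides at z = 191 mm, each running between the inner faces of the legs it joins and aligned with the legs' outer faces on the other axis.

B is a bench: a 2197×290 mm seat slab, 59 mm thick, top at z = 436 mm, on four 60×60 mm square legs flush with the seat corners and standing on z = 0.

C is an open storage box with external size 141×226×74 mm and wall thickness 15 mm (the base is also 15 mm thick). The base covers the whole footprint; the four walls stand on the base, with the y-facing walls full-width and the x-facing walls fitting between their inner faces.

The bench is on the floor beside the stool on its +y side. The open box is on top of the stool.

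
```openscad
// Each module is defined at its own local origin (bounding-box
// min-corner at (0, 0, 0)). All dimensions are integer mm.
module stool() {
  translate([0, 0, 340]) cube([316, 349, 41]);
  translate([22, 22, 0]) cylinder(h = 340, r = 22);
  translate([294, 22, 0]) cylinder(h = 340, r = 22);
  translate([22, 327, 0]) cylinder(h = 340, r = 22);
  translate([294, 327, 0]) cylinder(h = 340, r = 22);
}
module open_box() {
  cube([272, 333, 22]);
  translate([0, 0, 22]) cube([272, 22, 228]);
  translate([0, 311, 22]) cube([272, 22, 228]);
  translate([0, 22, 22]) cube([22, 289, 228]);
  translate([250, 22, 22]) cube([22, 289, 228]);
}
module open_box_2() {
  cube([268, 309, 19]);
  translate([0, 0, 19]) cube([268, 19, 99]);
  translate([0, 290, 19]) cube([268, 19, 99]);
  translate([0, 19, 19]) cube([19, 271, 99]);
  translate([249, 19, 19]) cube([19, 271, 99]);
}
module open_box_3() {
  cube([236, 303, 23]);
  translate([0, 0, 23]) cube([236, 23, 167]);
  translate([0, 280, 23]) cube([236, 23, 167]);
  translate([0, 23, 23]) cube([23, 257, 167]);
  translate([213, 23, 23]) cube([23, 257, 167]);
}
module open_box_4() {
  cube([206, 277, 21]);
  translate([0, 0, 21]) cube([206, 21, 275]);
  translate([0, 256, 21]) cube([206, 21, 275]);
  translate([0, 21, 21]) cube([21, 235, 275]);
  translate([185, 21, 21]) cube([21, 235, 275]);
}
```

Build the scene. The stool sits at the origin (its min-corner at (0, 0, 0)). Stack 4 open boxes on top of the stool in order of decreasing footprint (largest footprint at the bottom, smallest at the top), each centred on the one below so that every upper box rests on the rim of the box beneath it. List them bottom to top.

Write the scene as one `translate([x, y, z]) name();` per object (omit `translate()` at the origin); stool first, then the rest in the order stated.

stool();
translate([22, 8, 381]) open_box();
translate([24, 20, 631]) open_box_2();
translate([40, 23, 749]) open_box_3();
translate([55, 36, 939]) open_box_4();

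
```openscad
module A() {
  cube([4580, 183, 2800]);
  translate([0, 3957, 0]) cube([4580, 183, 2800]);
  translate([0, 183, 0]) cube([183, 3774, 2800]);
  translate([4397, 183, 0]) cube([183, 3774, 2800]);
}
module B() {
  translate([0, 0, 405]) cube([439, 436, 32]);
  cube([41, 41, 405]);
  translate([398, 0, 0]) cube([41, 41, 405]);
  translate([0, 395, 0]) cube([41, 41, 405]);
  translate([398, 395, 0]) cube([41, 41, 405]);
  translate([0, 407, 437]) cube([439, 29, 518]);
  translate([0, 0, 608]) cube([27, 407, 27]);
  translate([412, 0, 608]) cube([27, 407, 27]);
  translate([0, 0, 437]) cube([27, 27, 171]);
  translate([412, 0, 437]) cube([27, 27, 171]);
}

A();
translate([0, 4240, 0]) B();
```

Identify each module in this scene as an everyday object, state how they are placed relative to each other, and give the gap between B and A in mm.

The chair's nearest face is 100 mm from the house frame's +y face.

A is a house frame. B is a chair. The chair is on the floor beside the house frame on its +y side. The gap between the chair and the house frame is 100 mm.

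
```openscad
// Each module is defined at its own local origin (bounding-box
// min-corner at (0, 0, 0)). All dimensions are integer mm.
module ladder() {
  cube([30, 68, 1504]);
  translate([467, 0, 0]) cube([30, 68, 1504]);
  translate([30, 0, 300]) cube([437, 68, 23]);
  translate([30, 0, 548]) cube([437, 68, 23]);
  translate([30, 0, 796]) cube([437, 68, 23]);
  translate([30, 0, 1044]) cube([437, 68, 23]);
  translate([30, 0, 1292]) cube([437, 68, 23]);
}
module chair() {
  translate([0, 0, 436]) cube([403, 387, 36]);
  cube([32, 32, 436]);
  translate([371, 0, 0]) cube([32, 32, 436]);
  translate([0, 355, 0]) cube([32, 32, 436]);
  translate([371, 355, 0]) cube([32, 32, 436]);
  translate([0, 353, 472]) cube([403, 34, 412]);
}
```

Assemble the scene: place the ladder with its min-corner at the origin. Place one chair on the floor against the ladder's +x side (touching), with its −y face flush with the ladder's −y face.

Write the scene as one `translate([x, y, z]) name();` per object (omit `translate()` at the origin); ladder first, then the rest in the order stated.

ladder();
translate([497, 0, 0]) chair();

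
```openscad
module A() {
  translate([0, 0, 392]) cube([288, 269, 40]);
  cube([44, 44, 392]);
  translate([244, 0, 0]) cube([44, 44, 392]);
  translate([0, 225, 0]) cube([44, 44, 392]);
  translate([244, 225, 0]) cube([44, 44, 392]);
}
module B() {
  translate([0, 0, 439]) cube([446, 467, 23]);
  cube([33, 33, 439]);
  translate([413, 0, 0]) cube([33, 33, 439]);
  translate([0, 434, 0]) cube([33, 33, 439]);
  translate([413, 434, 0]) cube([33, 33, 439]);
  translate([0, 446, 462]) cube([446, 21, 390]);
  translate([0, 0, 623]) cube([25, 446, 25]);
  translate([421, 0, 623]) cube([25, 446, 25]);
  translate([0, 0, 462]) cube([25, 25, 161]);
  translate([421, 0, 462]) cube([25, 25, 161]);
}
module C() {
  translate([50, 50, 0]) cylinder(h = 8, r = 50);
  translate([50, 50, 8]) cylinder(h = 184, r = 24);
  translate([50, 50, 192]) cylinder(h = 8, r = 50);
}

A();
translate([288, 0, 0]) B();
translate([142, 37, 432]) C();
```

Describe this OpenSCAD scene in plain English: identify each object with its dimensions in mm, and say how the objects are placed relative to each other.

A is a four-legged stool. The seat is a 288×269×40 mm slab whose top surface is at z = 432 mm; four square legs, each 44×44 mm in cross-section, run from the floor (z = 0) to the underside of the seat, each flush with a corner of the seat.

B is a chair. The seat is a 446×467×23 mm slab with its top at z = 462 mm, on four 33×33 mm corner legs (flush with the seat edges, standing on z = 0). A flat backrest 21 mm thick, 390 mm tall, spans the full seat width and rises from the seat top along its +y edge, rear face flush with the rear of the seat. Two armrests of 25×25 mm section run along each side from the seat's front edge to the front of the backrest, top faces 186 mm above the seat top and outer faces flush with the seat's x-edges; a 25×25 mm post under the front of each armrest stands on the seat at the front corner.

C is a spool: two coaxial disc flanges of radius 50 mm and thickness 8 mm, joined by a core cylinder of radius 24 mm and height 184 mm. The lower flange rests on z = 0 and the three cylinders share a vertical axis.

The chair is against the stool's +x side, with their −y faces flush. The spool is on top of the stool.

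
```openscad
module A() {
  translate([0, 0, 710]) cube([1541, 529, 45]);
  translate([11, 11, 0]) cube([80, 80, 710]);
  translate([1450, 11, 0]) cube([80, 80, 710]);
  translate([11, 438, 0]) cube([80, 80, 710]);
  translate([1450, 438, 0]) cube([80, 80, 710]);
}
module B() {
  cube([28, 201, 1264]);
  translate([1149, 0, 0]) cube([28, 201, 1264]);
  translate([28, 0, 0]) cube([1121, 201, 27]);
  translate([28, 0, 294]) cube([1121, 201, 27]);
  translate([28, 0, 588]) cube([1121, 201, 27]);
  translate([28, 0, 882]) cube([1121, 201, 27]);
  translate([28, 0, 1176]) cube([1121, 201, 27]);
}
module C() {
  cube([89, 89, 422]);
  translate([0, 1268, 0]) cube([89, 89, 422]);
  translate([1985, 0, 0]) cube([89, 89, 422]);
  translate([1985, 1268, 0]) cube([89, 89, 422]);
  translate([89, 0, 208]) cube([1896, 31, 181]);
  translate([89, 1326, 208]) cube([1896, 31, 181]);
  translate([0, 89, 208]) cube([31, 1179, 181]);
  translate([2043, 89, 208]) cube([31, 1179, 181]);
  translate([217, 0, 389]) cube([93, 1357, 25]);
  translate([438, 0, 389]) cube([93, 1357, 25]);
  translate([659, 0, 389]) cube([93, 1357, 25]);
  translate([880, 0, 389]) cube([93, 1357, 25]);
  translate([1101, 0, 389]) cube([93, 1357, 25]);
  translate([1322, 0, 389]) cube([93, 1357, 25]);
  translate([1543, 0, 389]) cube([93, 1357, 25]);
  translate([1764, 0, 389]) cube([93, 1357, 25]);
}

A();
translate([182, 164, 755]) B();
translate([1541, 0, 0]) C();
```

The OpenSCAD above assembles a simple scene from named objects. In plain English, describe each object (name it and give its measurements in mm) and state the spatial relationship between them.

A is a rectangular dining table. The top is 1541×529×45 mm with its upper surface at z = 755 mm. It stands on four 80×80 mm square legs, each inset 11 mm from the nearest pair of top edges, running from the floor to the underside of the top.

B is an open bookshelf. Two side panels, each 28 mm thick, 201 mm deep and 1264 mm tall, stand 1177 mm apart (outside-to-outside). Between them sit 5 shelves, each 27 mm thick and 201 mm deep, spanning the full gap between the sides. The bottom shelf rests on the floor (its underside at z = 0) and the clear gap between one shelf's top and the next shelf's underside is 267 mm.

C is a bed frame 2074 mm long (x) by 1357 mm wide (y). Four 89×89 mm corner posts, 422 mm tall, at the corners of the footprint. Four rails of 31 mm thickness and 181 mm height run between adjacent posts with their undersides at z = 208 mm, their outer faces flush with the outside of the frame (the two x-running rails run between the posts' inner faces; the two y-running rails run between the posts' inner faces). 8 slats, each 93 mm wide (x) and 25 mm thick, lie across the top of the two x-running rails, running the full 1357 mm width of the frame in y; the slats are evenly spaced along x between the inner faces of the end posts with equal gaps (rounded down to the nearest mm) at the −x end and between each pair — any rounding remainder accumulates at the +x end.

The bookshelf is on top of the table, centred. The bed frame is against the table's +x side, with their −y faces flush.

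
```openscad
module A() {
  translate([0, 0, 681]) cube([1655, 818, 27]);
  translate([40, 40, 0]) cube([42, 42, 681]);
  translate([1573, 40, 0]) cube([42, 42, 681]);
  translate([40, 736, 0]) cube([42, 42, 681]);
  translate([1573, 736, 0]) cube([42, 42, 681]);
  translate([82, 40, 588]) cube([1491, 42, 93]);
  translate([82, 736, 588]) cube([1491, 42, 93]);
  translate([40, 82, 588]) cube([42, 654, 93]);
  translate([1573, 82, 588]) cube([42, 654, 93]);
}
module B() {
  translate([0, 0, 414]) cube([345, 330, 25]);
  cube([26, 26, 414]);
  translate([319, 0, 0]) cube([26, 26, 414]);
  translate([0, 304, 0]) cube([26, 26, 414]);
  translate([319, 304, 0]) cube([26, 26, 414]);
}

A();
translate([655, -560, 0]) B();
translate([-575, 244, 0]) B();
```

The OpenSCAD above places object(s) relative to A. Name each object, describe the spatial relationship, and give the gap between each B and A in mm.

A is a table. B is a stool. Two stools sit around the table at the −y, −x sides. The gap between each stool and the table is 230 mm.

Each stool's nearest face is 230 mm from the table's bounding box.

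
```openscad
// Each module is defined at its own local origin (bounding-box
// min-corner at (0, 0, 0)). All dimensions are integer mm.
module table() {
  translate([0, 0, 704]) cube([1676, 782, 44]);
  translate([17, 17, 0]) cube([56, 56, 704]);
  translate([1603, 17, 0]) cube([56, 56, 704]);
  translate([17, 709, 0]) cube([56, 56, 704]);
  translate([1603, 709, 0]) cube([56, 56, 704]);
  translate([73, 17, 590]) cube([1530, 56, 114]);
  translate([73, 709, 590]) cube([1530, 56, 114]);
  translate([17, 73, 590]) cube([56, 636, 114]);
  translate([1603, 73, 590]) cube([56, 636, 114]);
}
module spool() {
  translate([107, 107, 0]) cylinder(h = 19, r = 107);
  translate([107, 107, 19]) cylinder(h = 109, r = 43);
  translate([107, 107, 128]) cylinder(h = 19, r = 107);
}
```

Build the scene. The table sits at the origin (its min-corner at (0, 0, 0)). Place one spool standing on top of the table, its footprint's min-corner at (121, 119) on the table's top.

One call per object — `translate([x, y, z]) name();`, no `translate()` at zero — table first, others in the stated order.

table();
translate([121, 119, 748]) spool();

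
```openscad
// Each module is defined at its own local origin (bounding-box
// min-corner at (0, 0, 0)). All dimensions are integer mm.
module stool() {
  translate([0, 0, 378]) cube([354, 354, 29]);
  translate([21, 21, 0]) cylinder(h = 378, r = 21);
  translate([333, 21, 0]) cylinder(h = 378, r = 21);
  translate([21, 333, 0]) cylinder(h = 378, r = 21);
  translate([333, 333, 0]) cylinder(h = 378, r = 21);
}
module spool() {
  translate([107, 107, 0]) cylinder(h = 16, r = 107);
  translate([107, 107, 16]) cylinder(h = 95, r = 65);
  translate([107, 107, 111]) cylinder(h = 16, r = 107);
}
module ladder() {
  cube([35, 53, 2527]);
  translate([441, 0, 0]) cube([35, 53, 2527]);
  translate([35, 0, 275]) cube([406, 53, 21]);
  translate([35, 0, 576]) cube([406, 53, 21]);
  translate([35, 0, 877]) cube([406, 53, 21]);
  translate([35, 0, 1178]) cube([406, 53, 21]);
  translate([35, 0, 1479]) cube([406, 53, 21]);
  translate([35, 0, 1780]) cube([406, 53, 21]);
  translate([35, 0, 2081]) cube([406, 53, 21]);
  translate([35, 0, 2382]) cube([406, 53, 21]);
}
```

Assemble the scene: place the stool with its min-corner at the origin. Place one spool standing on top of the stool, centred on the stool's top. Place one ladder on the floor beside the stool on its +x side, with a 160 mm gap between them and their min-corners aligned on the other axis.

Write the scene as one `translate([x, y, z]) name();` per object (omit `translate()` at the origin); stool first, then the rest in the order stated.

stool();
translate([70, 70, 407]) spool();
translate([514, 0, 0]) ladder();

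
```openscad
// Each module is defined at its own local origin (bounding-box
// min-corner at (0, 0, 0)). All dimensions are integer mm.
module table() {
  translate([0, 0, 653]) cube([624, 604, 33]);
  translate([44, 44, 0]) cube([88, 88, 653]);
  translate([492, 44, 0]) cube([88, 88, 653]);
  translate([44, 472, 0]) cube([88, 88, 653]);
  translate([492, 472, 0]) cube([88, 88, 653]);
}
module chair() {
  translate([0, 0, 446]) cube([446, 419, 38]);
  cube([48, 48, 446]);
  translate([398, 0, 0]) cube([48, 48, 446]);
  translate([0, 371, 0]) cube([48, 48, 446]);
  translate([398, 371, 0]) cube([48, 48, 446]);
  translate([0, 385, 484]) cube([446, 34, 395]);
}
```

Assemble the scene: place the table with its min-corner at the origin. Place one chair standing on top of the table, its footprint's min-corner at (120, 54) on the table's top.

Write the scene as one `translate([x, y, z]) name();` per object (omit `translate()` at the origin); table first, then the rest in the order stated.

table();
translate([120, 54, 686]) chair();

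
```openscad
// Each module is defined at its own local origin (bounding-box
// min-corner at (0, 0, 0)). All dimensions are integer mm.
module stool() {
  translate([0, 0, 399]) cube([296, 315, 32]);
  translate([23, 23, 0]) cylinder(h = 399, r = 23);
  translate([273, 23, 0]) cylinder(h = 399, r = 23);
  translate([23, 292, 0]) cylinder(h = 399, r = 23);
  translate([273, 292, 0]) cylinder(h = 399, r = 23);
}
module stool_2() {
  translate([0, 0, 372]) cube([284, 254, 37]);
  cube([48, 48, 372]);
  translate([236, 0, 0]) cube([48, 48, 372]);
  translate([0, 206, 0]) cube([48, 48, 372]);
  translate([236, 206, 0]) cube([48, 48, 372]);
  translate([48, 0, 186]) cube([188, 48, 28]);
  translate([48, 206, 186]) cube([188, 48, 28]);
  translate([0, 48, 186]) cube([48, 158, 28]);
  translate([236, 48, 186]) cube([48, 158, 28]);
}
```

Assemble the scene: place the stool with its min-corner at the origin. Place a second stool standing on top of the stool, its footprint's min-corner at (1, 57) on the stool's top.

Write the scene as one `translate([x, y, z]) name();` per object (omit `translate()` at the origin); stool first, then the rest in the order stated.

stool();
translate([1, 57, 431]) stool_2();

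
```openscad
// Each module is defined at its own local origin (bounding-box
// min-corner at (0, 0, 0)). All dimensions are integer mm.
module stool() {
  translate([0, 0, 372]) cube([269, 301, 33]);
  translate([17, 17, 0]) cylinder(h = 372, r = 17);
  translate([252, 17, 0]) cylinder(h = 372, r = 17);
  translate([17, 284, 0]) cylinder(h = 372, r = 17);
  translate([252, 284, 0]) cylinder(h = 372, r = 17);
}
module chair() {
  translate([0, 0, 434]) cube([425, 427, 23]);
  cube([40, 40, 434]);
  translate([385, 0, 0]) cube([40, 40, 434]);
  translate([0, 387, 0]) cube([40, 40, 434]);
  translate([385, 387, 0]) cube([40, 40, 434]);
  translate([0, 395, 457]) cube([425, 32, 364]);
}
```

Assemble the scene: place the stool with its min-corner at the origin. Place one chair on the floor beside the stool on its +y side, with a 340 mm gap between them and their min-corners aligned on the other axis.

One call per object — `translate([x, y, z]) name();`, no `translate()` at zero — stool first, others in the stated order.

stool();
translate([0, 641, 0]) chair();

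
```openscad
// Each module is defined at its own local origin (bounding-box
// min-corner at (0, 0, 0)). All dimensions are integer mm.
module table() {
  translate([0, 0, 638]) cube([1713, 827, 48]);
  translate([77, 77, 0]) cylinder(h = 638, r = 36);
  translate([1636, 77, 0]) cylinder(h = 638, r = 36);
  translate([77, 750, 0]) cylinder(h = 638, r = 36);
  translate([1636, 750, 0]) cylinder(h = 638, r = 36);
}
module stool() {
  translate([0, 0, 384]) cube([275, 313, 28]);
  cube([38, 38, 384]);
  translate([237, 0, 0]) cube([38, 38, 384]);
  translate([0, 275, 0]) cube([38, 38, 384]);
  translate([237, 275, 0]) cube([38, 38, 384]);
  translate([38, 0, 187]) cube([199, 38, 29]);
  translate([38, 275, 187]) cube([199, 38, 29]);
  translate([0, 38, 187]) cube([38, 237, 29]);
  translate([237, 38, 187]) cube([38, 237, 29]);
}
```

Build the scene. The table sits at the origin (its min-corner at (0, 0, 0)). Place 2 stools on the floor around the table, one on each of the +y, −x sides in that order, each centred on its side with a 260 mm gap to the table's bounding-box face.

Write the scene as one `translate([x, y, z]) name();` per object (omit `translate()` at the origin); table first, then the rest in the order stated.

table();
translate([719, 1087, 0]) stool();
translate([-535, 257, 0]) stool();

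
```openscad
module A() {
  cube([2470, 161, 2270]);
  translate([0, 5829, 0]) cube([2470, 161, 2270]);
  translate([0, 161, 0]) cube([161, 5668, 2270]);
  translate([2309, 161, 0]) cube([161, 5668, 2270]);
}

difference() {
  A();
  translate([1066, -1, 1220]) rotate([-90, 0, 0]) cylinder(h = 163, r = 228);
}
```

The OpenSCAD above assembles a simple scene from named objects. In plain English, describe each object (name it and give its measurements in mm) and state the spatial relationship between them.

A is a box-shaped house frame (walls only): outside footprint 2470×5990 mm, wall height 2270 mm, wall thickness 161 mm. The two y-facing walls run the full x-width; the two x-facing walls fit between the inner faces of the y-facing walls.

The house frame has a circular hole of radius 228 mm through its front wall, centred at (x = 1066, z = 1220).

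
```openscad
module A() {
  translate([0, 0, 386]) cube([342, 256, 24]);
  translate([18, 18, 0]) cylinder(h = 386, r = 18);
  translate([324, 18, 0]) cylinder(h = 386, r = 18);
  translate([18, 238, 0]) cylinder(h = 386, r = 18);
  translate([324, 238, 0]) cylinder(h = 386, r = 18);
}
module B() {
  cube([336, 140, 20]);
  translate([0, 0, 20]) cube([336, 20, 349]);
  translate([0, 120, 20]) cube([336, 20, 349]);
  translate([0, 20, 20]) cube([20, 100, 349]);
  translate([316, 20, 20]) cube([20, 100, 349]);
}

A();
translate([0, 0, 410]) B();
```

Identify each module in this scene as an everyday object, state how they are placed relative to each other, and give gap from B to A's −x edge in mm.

The open box's min-x is at 0; the stool's min-x is 0; gap = 0 mm.

A is a stool. B is an open box. The open box is on top of the stool. The gap from the open box to the stool's −x edge is 0 mm.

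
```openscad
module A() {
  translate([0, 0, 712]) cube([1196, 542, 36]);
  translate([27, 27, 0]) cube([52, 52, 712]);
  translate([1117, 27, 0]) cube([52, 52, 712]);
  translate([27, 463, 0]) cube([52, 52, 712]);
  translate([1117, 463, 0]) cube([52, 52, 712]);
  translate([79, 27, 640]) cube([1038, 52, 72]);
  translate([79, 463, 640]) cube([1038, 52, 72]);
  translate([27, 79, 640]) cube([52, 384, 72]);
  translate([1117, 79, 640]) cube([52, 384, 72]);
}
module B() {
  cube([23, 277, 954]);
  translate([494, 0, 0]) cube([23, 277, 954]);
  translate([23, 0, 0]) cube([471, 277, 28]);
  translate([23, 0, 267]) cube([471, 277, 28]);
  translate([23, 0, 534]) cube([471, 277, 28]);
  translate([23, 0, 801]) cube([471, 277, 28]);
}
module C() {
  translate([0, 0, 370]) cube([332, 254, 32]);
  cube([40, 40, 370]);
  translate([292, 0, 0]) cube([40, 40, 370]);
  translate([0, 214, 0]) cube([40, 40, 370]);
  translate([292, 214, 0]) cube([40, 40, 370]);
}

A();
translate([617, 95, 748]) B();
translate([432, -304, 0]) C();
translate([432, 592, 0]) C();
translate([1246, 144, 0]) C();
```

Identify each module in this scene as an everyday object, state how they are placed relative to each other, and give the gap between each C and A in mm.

Each stool's nearest face is 50 mm from the table's bounding box.

A is a table. B is a bookshelf. C is a stool. The bookshelf is on top of the table. Three stools sit around the table at the −y, +y, +x sides. The gap between each stool and the table is 50 mm.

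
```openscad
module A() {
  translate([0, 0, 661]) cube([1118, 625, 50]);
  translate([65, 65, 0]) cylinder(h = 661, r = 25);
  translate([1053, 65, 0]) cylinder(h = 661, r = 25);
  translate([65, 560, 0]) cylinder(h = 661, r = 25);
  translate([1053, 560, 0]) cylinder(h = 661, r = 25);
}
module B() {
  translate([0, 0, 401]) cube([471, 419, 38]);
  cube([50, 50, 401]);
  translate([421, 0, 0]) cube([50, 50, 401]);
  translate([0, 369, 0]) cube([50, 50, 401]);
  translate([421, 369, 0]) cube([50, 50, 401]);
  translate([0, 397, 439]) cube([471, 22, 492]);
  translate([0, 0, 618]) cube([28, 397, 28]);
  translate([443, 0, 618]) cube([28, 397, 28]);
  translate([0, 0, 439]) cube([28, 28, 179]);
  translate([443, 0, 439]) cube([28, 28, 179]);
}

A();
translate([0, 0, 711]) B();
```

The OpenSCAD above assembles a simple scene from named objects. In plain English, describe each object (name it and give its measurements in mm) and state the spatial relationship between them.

A is a rectangular dining table. The top is 1118×625×50 mm with its upper surface at z = 711 mm. It stands on four round legs of 50 mm diameter, each leg's bounding box inset 40 mm from the nearest pair of top edges, running from the floor to the underside of the top.

B is a chair. The seat is a 471×419×38 mm slab with its top at z = 439 mm, on four 50×50 mm corner legs (flush with the seat edges, standing on z = 0). A flat backrest 22 mm thick, 492 mm tall, spans the full seat width and rises from the seat top along its +y edge, rear face flush with the rear of the seat. Two armrests of 28×28 mm section run along each side from the seat's front edge to the front of the backrest, top faces 207 mm above the seat top and outer faces flush with the seat's x-edges; a 28×28 mm post under the front of each armrest stands on the seat at the front corner.

The chair is on top of the table.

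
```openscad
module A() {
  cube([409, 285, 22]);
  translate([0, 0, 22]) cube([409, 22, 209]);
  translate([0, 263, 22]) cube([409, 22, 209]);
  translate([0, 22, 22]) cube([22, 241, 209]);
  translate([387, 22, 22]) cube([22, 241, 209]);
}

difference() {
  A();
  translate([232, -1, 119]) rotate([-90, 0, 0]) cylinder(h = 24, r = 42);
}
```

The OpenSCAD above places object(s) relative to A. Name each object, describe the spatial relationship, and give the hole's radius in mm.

The subtracted cylinder has r = 42 mm.

A is an open box. The open box has a circular hole through its front wall. The hole's radius is 42 mm.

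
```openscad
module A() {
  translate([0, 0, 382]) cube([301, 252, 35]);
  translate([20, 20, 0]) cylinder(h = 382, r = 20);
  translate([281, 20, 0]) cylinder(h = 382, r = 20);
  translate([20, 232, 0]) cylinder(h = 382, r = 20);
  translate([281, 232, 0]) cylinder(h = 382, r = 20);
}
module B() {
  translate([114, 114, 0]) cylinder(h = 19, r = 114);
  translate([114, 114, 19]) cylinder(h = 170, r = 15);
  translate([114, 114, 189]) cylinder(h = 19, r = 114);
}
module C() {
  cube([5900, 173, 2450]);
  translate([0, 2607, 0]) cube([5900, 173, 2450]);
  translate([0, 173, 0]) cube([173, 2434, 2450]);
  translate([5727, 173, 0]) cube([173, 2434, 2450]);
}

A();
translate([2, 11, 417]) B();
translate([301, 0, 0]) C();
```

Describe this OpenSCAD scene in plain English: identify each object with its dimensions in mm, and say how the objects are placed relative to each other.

A is a four-legged stool. The seat is 301×252 mm, 35 mm thick, top at z = 417 mm. It stands on four round legs, each 40 mm in diameter, from z = 0 to the seat underside, each leg's axis is inset half a diameter from the nearest pair of seat edges (so the leg's bounding box is flush with the corner).

B is a spool: two coaxial disc flanges of radius 114 mm and thickness 19 mm, joined by a core cylinder of radius 15 mm and height 170 mm. The lower flange rests on z = 0 and the three cylinders share a vertical axis.

C is a box-shaped house frame (walls only): outside footprint 5900×2780 mm, wall height 2450 mm, wall thickness 173 mm. The two y-facing walls run the full x-width; the two x-facing walls fit between the inner faces of the y-facing walls.

The spool is on top of the stool. The house frame is against the stool's +x side, with their −y faces flush.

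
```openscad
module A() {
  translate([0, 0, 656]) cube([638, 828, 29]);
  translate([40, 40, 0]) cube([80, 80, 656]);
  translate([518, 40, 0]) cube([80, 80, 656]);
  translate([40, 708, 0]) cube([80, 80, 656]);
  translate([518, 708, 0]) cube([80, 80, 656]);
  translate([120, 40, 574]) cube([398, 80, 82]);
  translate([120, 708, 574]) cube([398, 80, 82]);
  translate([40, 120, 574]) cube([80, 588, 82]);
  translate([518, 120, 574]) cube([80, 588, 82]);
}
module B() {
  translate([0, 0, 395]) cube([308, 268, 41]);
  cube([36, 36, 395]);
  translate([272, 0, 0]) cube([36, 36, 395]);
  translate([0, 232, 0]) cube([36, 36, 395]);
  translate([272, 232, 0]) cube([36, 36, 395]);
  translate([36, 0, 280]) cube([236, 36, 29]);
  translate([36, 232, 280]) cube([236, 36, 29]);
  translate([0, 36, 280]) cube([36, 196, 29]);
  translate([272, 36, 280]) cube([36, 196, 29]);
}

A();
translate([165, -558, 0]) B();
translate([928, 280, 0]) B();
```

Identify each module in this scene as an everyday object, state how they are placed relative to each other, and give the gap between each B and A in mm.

A is a table. B is a stool. Two stools sit around the table at the −y, +x sides. The gap between each stool and the table is 290 mm.

Each stool's nearest face is 290 mm from the table's bounding box.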